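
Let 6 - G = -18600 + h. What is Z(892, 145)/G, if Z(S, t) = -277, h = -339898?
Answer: -277/358504 ≈ -0.00077266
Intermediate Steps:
G = 358504 (G = 6 - (-18600 - 339898) = 6 - 1*(-358498) = 6 + 358498 = 358504)
Z(892, 145)/G = -277/358504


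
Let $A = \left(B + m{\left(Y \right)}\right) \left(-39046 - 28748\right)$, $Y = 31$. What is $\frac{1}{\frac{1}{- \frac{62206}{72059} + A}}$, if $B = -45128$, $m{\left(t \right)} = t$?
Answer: $\frac{220306414288856}{72059} \approx 3.0573 \cdot 10^{9}$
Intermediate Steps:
$A = 3057306018$ ($A = \left(-45128 + 31\right) \left(-39046 - 28748\right) = \left(-45097\right) \left(-67794\right) = 3057306018$)
$\frac{1}{\frac{1}{- \frac{62206}{72059} + A}} = \frac{1}{\frac{1}{- \frac{62206}{72059} + 3057306018}} = \frac{1}{\frac{1}{\frac{220306414288856}{72059}}} = \frac{1}{\frac{72059}{220306414288856}} = \frac{220306414288856}{72059}$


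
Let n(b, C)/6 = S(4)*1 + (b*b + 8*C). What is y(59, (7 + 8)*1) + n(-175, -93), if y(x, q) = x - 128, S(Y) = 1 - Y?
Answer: 179199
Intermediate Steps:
n(b, C) = -18 + 6*b² + 48*C (n(b, C) = 6*((1 - 1*4)*1 + (b*b + 8*C)) = 6*((1 - 4)*1 + (b² + 8*C)) = 6*(-3*1 + (b² + 8*C)) = 6*(-3 + (b² + 8*C)) = 6*(-3 + b² + 8*C) = -18 + 6*b² + 48*C)
y(x, q) = -128 + x
y(59, (7 + 8)*1) + n(-175, -93) = (-128 + 59) + (-18 + 6*(-175)² + 48*(-93)) = -69 + (-18 + 6*30625 - 4464) = -69 + (-18 + 183750 - 4464) = -69 + 179268 = 179199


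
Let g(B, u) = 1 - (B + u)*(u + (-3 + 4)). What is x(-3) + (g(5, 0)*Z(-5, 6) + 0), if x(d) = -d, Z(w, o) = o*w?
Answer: 123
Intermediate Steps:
g(B, u) = 1 - (1 + u)*(B + u) (g(B, u) = 1 - (B + u)*(u + 1) = 1 - (B + u)*(1 + u) = 1 - (1 + u)*(B + u))
x(-3) + (g(5, 0)*Z(-5, 6) + 0) = -1*(-3) + ((1 - 1*5 - 1*0 - 1*0² - 1*5*0)*(6*(-5)) + 0) = 3 + ((1 - 5 + 0 - 1*0 + 0)*(-30) + 0) = 3 + ((1 - 5 + 0 + 0 + 0)*(-30) + 0) = 3 + (-4*(-30) + 0) = 3 + (120 + 0) = 3 + 120 = 123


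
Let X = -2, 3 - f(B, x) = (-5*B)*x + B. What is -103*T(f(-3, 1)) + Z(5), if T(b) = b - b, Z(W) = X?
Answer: -2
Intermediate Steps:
f(B, x) = 3 - B + 5*B*x (f(B, x) = 3 - ((-5*B)*x + B) = 3 - (-5*B*x + B) = 3 - (B - 5*B*x) = 3 + (-B + 5*B*x) = 3 - B + 5*B*x)
Z(W) = -2
T(b) = 0
-103*T(f(-3, 1)) + Z(5) = -103*0 - 2 = 0 - 2 = -2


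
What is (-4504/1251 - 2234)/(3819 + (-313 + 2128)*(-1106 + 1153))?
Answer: -1399619/55747062 ≈ -0.025107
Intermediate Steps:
(-4504/1251 - 2234)/(3819 + (-313 + 2128)*(-1106 + 1153)) = (-4504*1/1251 - 2234)/(3819 + 1815*47) = (-4504/1251 - 2234)/(3819 + 85305) = -2799238/1251/89124 = -2799238/1251*1/89124 = -1399619/55747062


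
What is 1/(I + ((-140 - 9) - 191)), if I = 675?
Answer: 1/335 ≈ 0.0029851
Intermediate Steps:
1/(I + ((-140 - 9) - 191)) = 1/(675 + ((-140 - 9) - 191)) = 1/(675 + (-149 - 191)) = 1/(675 - 340) = 1/335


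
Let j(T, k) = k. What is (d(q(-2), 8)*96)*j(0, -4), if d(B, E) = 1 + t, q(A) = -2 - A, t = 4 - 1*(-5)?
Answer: -3840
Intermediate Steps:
t = 9 (t = 4 + 5 = 9)
d(B, E) = 10 (d(B, E) = 1 + 9 = 10)
(d(q(-2), 8)*96)*j(0, -4) = (10*96)*(-4) = 960*(-4) = -3840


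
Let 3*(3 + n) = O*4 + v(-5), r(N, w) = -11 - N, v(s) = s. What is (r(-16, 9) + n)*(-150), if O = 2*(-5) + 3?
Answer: 1350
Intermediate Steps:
O = -7 (O = -10 + 3 = -7)
n = -14 (n = -3 + (-7*4 - 5)/3 = -3 + (-28 - 5)/3 = -3 + (⅓)*(-33) = -3 - 11 = -14)
(r(-16, 9) + n)*(-150) = ((-11 - 1*(-16)) - 14)*(-150) = ((-11 + 16) - 14)*(-150) = (5 - 14)*(-150) = -9*(-150) = 1350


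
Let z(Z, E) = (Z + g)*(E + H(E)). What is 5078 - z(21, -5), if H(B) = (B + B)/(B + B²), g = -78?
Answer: 9529/2 ≈ 4764.5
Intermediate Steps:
H(B) = 2*B/(B + B²) (H(B) = (2*B)/(B + B²) = 2*B/(B + B²))
z(Z, E) = (-78 + Z)*(E + 2/(1 + E)) (z(Z, E) = (Z - 78)*(E + 2/(1 + E)) = (-78 + Z)*(E + 2/(1 + E)))
5078 - z(21, -5) = 5078 - (-156 + 2*21 - 5*(1 - 5)*(-78 + 21))/(1 - 5) = 5078 - (-156 + 42 - 5*(-4)*(-57))/(-4) = 5078 - (-1)*(-156 + 42 - 1140)/4 = 5078 - (-1)*(-1254)/4 = 5078 - 1*627/2 = 5078 - 627/2 = 9529/2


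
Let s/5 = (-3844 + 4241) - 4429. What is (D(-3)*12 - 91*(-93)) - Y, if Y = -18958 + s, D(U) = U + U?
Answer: 47509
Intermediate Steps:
D(U) = 2*U
s = -20160 (s = 5*((-3844 + 4241) - 4429) = 5*(397 - 4429) = 5*(-4032) = -20160)
Y = -39118 (Y = -18958 - 20160 = -39118)
(D(-3)*12 - 91*(-93)) - Y = ((2*(-3))*12 - 91*(-93)) - 1*(-39118) = (-6*12 + 8463) + 39118 = (-72 + 8463) + 39118 = 8391 + 39118 = 47509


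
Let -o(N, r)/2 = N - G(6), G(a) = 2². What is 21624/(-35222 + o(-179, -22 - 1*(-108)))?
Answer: -2703/4357 ≈ -0.62038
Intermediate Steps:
G(a) = 4
o(N, r) = 8 - 2*N (o(N, r) = -2*(N - 1*4) = -2*(N - 4) = -2*(-4 + N) = 8 - 2*N)
21624/(-35222 + o(-179, -22 - 1*(-108))) = 21624/(-35222 + (8 - 2*(-179))) = 21624/(-35222 + (8 + 358)) = 21624/(-35222 + 366) = 21624/(-34856) = 21624*(-1/34856) = -2703/4357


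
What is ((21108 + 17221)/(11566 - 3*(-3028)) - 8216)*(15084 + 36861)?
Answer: -1762203695619/4130 ≈ -4.2668e+8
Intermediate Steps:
((21108 + 17221)/(11566 - 3*(-3028)) - 8216)*(15084 + 36861) = (38329/(11566 + 9084) - 8216)*51945 = (38329/20650 - 8216)*51945 = -169622071/20650*51945 = -1762203695619/4130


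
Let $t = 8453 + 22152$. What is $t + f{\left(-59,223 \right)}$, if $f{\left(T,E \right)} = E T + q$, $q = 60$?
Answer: $17508$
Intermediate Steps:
$f{\left(T,E \right)} = 60 + E T$ ($f{\left(T,E \right)} = E T + 60 = 60 + E T$)
$t = 30605$
$t + f{\left(-59,223 \right)} = 30605 + \left(60 + 223 \left(-59\right)\right) = 30605 + \left(60 - 13157\right) = 30605 - 13097 = 17508$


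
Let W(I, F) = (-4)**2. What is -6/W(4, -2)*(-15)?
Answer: 45/8 ≈ 5.6250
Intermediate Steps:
W(I, F) = 16
-6/W(4, -2)*(-15) = -6/16*(-15) = -6*1/16*(-15) = -3/8*(-15) = 45/8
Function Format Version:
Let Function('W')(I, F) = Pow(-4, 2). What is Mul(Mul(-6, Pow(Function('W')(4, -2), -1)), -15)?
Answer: Rational(45, 8) ≈ 5.6250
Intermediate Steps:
Function('W')(I, F) = 16
Mul(Mul(-6, Pow(Function('W')(4, -2), -1)), -15) = Mul(Mul(-6, Pow(16, -1)), -15) = Mul(Mul(-6, Rational(1, 16)), -15) = Mul(Rational(-3, 8), -15) = Rational(45, 8)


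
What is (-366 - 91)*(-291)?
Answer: 132987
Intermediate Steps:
(-366 - 91)*(-291) = -457*(-291) = 132987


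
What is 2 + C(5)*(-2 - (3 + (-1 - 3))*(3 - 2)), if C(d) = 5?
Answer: -3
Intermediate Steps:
2 + C(5)*(-2 - (3 + (-1 - 3))*(3 - 2)) = 2 + 5*(-2 - (3 + (-1 - 3))*(3 - 2)) = 2 + 5*(-2 - (3 - 4)) = 2 + 5*(-2 - (-1)) = 2 + 5*(-2 - 1*(-1)) = 2 + 5*(-2 + 1) = 2 + 5*(-1) = 2 - 5 = -3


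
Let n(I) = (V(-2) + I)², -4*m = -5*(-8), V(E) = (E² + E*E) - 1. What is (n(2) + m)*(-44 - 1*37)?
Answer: -5751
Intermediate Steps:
V(E) = -1 + 2*E² (V(E) = (E² + E²) - 1 = 2*E² - 1 = -1 + 2*E²)
m = -10 (m = -(-5)*(-8)/4 = -¼*40 = -10)
n(I) = (7 + I)² (n(I) = ((-1 + 2*(-2)²) + I)² = ((-1 + 2*4) + I)² = ((-1 + 8) + I)² = (7 + I)²)
(n(2) + m)*(-44 - 1*37) = ((7 + 2)² - 10)*(-44 - 1*37) = (9² - 10)*(-44 - 37) = (81 - 10)*(-81) = 71*(-81) = -5751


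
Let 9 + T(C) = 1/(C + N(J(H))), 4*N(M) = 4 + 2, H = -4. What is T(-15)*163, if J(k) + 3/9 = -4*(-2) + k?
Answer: -39935/27 ≈ -1479.1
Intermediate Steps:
J(k) = 23/3 + k (J(k) = -⅓ + (-4*(-2) + k) = -⅓ + (8 + k) = 23/3 + k)
N(M) = 3/2 (N(M) = (4 + 2)/4 = (¼)*6 = 3/2)
T(C) = -9 + 1/(3/2 + C) (T(C) = -9 + 1/(C + 3/2) = -9 + 1/(3/2 + C))
T(-15)*163 = ((-25 - 18*(-15))/(3 + 2*(-15)))*163 = ((-25 + 270)/(3 - 30))*163 = (245/(-27))*163 = -1/27*245*163 = -245/27*163 = -39935/27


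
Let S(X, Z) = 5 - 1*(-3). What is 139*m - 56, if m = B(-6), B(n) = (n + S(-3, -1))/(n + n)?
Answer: -475/6 ≈ -79.167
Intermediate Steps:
S(X, Z) = 8 (S(X, Z) = 5 + 3 = 8)
B(n) = (8 + n)/(2*n) (B(n) = (n + 8)/(n + n) = (8 + n)/((2*n)) = (8 + n)*(1/(2*n)) = (8 + n)/(2*n))
m = -⅙ (m = (½)*(8 - 6)/(-6) = (½)*(-⅙)*2 = -⅙ ≈ -0.16667)
139*m - 56 = 139*(-⅙) - 56 = -139/6 - 56 = -475/6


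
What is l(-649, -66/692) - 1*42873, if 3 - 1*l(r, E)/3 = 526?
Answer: -44442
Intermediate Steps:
l(r, E) = -1569 (l(r, E) = 9 - 3*526 = 9 - 1578 = -1569)
l(-649, -66/692) - 1*42873 = -1569 - 1*42873 = -1569 - 42873 = -44442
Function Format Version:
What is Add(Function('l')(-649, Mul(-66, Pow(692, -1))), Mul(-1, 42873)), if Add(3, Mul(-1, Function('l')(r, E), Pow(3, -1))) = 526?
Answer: -44442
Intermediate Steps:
Function('l')(r, E) = -1569 (Function('l')(r, E) = Add(9, Mul(-3, 526)) = Add(9, -1578) = -1569)
Add(Function('l')(-649, Mul(-66, Pow(692, -1))), Mul(-1, 42873)) = Add(-1569, Mul(-1, 42873)) = Add(-1569, -42873) = -44442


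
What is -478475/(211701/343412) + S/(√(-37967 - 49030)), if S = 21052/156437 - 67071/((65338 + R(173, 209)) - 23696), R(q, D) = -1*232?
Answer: -164314056700/211701 + 9620622707*I*√86997/563571452621490 ≈ -7.7616e+5 + 0.0050351*I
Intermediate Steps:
R(q, D) = -232
S = -9620622707/6478056170 (S = 21052/156437 - 67071/((65338 - 232) - 23696) = 21052*(1/156437) - 67071/(65106 - 23696) = 21052/156437 - 67071/41410 = -9620622707/6478056170 ≈ -1.4851)
-478475/(211701/343412) + S/(√(-37967 - 49030)) = -478475/(211701/343412) - 9620622707/(6478056170*√(-37967 - 49030)) = -478475/(211701*(1/343412)) - 9620622707*(-I*√86997/86997)/6478056170 = -478475/211701/343412 - 9620622707*(-I*√86997/86997)/6478056170 = -478475*343412/211701 - (-9620622707)*I*√86997/563571452621490 = -164314056700/211701 + 9620622707*I*√86997/563571452621490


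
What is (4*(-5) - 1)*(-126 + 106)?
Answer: 420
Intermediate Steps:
(4*(-5) - 1)*(-126 + 106) = (-20 - 1)*(-20) = -21*(-20) = 420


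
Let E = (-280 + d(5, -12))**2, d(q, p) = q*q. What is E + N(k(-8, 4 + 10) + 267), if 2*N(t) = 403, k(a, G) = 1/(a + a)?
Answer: 130453/2 ≈ 65227.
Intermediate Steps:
d(q, p) = q**2
k(a, G) = 1/(2*a)
N(t) = 403/2 (N(t) = (1/2)*403 = 403/2)
E = 65025 (E = (-280 + 5**2)**2 = (-280 + 25)**2 = (-255)**2 = 65025)
E + N(k(-8, 4 + 10) + 267) = 65025 + 403/2 = 130453/2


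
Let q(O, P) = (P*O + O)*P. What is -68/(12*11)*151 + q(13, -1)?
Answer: -2567/33 ≈ -77.788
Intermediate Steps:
q(O, P) = P*(O + O*P) (q(O, P) = (O*P + O)*P = (O + O*P)*P = P*(O + O*P))
-68/(12*11)*151 + q(13, -1) = -68/(12*11)*151 + 13*(-1)*(1 - 1) = -68/132*151 + 13*(-1)*0 = -68*1/132*151 + 0 = -17/33*151 + 0 = -2567/33 + 0 = -2567/33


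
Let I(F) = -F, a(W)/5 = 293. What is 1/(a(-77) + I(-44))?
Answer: 1/1509 ≈ 0.00066269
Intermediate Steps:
a(W) = 1465 (a(W) = 5*293 = 1465)
1/(a(-77) + I(-44)) = 1/(1465 - 1*(-44)) = 1/(1465 + 44) = 1/1509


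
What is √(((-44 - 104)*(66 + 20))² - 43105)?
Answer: 3*√17995431 ≈ 12726.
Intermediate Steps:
√(((-44 - 104)*(66 + 20))² - 43105) = √((-148*86)² - 43105) = √((-12728)² - 43105) = √(162001984 - 43105) = √161958879 = 3*√17995431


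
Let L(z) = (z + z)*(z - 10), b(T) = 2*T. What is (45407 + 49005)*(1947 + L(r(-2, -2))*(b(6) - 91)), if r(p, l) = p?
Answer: -174190140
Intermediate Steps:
L(z) = 2*z*(-10 + z) (L(z) = (2*z)*(-10 + z) = 2*z*(-10 + z))
(45407 + 49005)*(1947 + L(r(-2, -2))*(b(6) - 91)) = (45407 + 49005)*(1947 + (2*(-2)*(-10 - 2))*(2*6 - 91)) = 94412*(1947 + (2*(-2)*(-12))*(12 - 91)) = 94412*(1947 + 48*(-79)) = 94412*(1947 - 3792) = 94412*(-1845) = -174190140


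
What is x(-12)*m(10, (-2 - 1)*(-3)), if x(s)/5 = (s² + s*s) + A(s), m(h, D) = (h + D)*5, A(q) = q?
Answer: 131100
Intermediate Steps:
m(h, D) = 5*D + 5*h (m(h, D) = (D + h)*5 = 5*D + 5*h)
x(s) = 5*s + 10*s² (x(s) = 5*((s² + s*s) + s) = 5*((s² + s²) + s) = 5*(2*s² + s) = 5*(s + 2*s²) = 5*s + 10*s²)
x(-12)*m(10, (-2 - 1)*(-3)) = (5*(-12)*(1 + 2*(-12)))*(5*((-2 - 1)*(-3)) + 5*10) = (5*(-12)*(1 - 24))*(5*(-3*(-3)) + 50) = (5*(-12)*(-23))*(5*9 + 50) = 1380*(45 + 50) = 1380*95 = 131100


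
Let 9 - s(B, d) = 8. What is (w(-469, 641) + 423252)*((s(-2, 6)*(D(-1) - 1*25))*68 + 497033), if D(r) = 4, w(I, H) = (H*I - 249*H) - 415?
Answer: -18536122605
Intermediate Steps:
s(B, d) = 1 (s(B, d) = 9 - 1*8 = 9 - 8 = 1)
w(I, H) = -415 - 249*H + H*I (w(I, H) = (-249*H + H*I) - 415 = -415 - 249*H + H*I)
(w(-469, 641) + 423252)*((s(-2, 6)*(D(-1) - 1*25))*68 + 497033) = ((-415 - 249*641 + 641*(-469)) + 423252)*((1*(4 - 1*25))*68 + 497033) = ((-415 - 159609 - 300629) + 423252)*((1*(4 - 25))*68 + 497033) = (-460653 + 423252)*((1*(-21))*68 + 497033) = -37401*(-21*68 + 497033) = -37401*(-1428 + 497033) = -37401*495605 = -18536122605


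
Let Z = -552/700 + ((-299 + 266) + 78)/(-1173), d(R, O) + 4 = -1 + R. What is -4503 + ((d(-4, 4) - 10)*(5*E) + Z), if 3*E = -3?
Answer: -301673983/68425 ≈ -4408.8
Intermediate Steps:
E = -1 (E = (1/3)*(-3) = -1)
d(R, O) = -5 + R (d(R, O) = -4 + (-1 + R) = -5 + R)
Z = -56583/68425 (Z = -552*1/700 + (-33 + 78)*(-1/1173) = -138/175 + 45*(-1/1173) = -138/175 - 15/391 = -56583/68425 ≈ -0.82693)
-4503 + ((d(-4, 4) - 10)*(5*E) + Z) = -4503 + (((-5 - 4) - 10)*(5*(-1)) - 56583/68425) = -4503 + ((-9 - 10)*(-5) - 56583/68425) = -4503 + (-19*(-5) - 56583/68425) = -4503 + (95 - 56583/68425) = -4503 + 6443792/68425 = -301673983/68425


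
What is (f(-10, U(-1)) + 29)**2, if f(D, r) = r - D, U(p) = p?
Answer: 1444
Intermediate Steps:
(f(-10, U(-1)) + 29)**2 = ((-1 - 1*(-10)) + 29)**2 = ((-1 + 10) + 29)**2 = (9 + 29)**2 = 38**2 = 1444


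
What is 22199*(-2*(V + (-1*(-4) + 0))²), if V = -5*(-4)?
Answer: -25573248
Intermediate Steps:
V = 20
22199*(-2*(V + (-1*(-4) + 0))²) = 22199*(-2*(20 + (-1*(-4) + 0))²) = 22199*(-2*(20 + (4 + 0))²) = 22199*(-2*(20 + 4)²) = 22199*(-2*24²) = 22199*(-2*576) = 22199*(-1152) = -25573248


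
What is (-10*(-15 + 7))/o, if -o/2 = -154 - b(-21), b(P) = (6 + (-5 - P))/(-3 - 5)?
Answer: 32/121 ≈ 0.26446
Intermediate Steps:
b(P) = -⅛ + P/8 (b(P) = (1 - P)/(-8) = (1 - P)*(-⅛) = -⅛ + P/8)
o = 605/2 (o = -2*(-154 - (-⅛ + (⅛)*(-21))) = -2*(-154 - (-⅛ - 21/8)) = -2*(-154 - 1*(-11/4)) = -2*(-154 + 11/4) = -2*(-605/4) = 605/2 ≈ 302.50)
(-10*(-15 + 7))/o = (-10*(-15 + 7))/(605/2) = -10*(-8)*(2/605) = 80*(2/605) = 32/121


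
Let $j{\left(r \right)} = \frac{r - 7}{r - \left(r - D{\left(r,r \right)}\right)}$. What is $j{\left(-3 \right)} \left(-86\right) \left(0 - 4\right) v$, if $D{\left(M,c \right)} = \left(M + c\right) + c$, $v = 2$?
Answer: $\frac{6880}{9} \approx 764.44$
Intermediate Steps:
$D{\left(M,c \right)} = M + 2 c$
$j{\left(r \right)} = \frac{-7 + r}{3 r}$ ($j{\left(r \right)} = \frac{r - 7}{r + \left(\left(r + 2 r\right) - r\right)} = \frac{-7 + r}{r + \left(3 r - r\right)} = \frac{-7 + r}{r + 2 r} = \frac{-7 + r}{3 r}$)
$j{\left(-3 \right)} \left(-86\right) \left(0 - 4\right) v = \frac{-7 - 3}{3 \left(-3\right)} \left(-86\right) \left(0 - 4\right) 2 = \frac{1}{3} \left(- \frac{1}{3}\right) \left(-10\right) \left(-86\right) \left(\left(-4\right) 2\right) = \frac{10}{9} \left(-86\right) \left(-8\right) = \left(- \frac{860}{9}\right) \left(-8\right) = \frac{6880}{9}$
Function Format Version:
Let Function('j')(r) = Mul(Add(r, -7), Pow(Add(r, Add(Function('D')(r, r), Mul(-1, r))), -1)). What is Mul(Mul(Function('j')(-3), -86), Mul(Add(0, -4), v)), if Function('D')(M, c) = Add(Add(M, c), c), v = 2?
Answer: Rational(6880, 9) ≈ 764.44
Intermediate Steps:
Function('D')(M, c) = Add(M, Mul(2, c))
Function('j')(r) = Mul(Rational(1, 3), Pow(r, -1), Add(-7, r)) (Function('j')(r) = Mul(Add(r, -7), Pow(Add(r, Add(Add(r, Mul(2, r)), Mul(-1, r))), -1)) = Mul(Add(-7, r), Pow(Add(r, Add(Mul(3, r), Mul(-1, r))), -1)) = Mul(Add(-7, r), Pow(Add(r, Mul(2, r)), -1)) = Mul(Add(-7, r), Pow(Mul(3, r), -1)) = Mul(Add(-7, r), Mul(Rational(1, 3), Pow(r, -1))) = Mul(Rational(1, 3), Pow(r, -1), Add(-7, r)))
Mul(Mul(Function('j')(-3), -86), Mul(Add(0, -4), v)) = Mul(Mul(Mul(Rational(1, 3), Pow(-3, -1), Add(-7, -3)), -86), Mul(Add(0, -4), 2)) = Mul(Mul(Mul(Rational(1, 3), Rational(-1, 3), -10), -86), Mul(-4, 2)) = Mul(Mul(Rational(10, 9), -86), -8) = Mul(Rational(-860, 9), -8) = Rational(6880, 9)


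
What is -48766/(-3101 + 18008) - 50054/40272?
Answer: -451676555/100055784 ≈ -4.5142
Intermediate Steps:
-48766/(-3101 + 18008) - 50054/40272 = -48766/14907 - 50054*1/40272 = -48766*1/14907 - 25027/20136 = -48766/14907 - 25027/20136 = -451676555/100055784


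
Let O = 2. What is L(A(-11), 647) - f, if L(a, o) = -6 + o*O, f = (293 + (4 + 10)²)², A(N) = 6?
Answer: -237833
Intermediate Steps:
f = 239121 (f = (293 + 14²)² = (293 + 196)² = 489² = 239121)
L(a, o) = -6 + 2*o (L(a, o) = -6 + o*2 = -6 + 2*o)
L(A(-11), 647) - f = (-6 + 2*647) - 1*239121 = (-6 + 1294) - 239121 = 1288 - 239121 = -237833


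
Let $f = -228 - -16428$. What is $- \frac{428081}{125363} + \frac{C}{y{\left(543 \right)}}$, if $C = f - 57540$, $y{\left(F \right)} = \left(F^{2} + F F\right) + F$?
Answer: $- \frac{85951154647}{24664794161} \approx -3.4848$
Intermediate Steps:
$y{\left(F \right)} = F + 2 F^{2}$ ($y{\left(F \right)} = \left(F^{2} + F^{2}\right) + F = 2 F^{2} + F = F + 2 F^{2}$)
$f = 16200$ ($f = -228 + 16428 = 16200$)
$C = -41340$ ($C = 16200 - 57540 = -41340$)
$- \frac{428081}{125363} + \frac{C}{y{\left(543 \right)}} = - \frac{428081}{125363} - \frac{41340}{543 \left(1 + 2 \cdot 543\right)} = \left(-428081\right) \frac{1}{125363} - \frac{41340}{543 \left(1 + 1086\right)} = - \frac{428081}{125363} - \frac{41340}{543 \cdot 1087} = - \frac{428081}{125363} - \frac{41340}{590241} = - \frac{428081}{125363} - \frac{13780}{196747} = - \frac{85951154647}{24664794161}$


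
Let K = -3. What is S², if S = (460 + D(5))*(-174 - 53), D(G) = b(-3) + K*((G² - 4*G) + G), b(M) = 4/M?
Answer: 85218454084/9 ≈ 9.4687e+9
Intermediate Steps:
D(G) = -4/3 - 3*G² + 9*G (D(G) = 4/(-3) - 3*((G² - 4*G) + G) = 4*(-⅓) - 3*(G² - 3*G) = -4/3 + (-3*G² + 9*G) = -4/3 - 3*G² + 9*G)
S = -291922/3 (S = (460 + (-4/3 - 3*5² + 9*5))*(-174 - 53) = (460 + (-4/3 - 3*25 + 45))*(-227) = (460 + (-4/3 - 75 + 45))*(-227) = (460 - 94/3)*(-227) = (1286/3)*(-227) = -291922/3 ≈ -97307.)
S² = (-291922/3)² = 85218454084/9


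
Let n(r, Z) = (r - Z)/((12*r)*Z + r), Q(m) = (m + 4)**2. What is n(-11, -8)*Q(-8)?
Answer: -48/1045 ≈ -0.045933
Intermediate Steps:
Q(m) = (4 + m)**2
n(r, Z) = (r - Z)/(r + 12*Z*r) (n(r, Z) = (r - Z)/(12*Z*r + r) = (r - Z)/(r + 12*Z*r))
n(-11, -8)*Q(-8) = ((-11 - 1*(-8))/((-11)*(1 + 12*(-8))))*(4 - 8)**2 = -(-11 + 8)/(11*(1 - 96))*(-4)**2 = -1/11*(-3)/(-95)*16 = -1/11*(-1/95)*(-3)*16 = -3/1045*16 = -48/1045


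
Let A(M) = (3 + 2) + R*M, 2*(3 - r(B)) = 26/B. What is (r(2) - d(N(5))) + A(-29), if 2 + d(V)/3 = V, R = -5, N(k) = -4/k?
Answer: 1549/10 ≈ 154.90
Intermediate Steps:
d(V) = -6 + 3*V
r(B) = 3 - 13/B
A(M) = 5 - 5*M (A(M) = (3 + 2) - 5*M = 5 - 5*M)
(r(2) - d(N(5))) + A(-29) = ((3 - 13/2) - (-6 + 3*(-4/5))) + (5 - 5*(-29)) = ((3 - 13*1/2) - (-6 + 3*(-4*1/5))) + (5 + 145) = ((3 - 13/2) - (-6 + 3*(-4/5))) + 150 = (-7/2 - (-6 - 12/5)) + 150 = (-7/2 - 1*(-42/5)) + 150 = (-7/2 + 42/5) + 150 = 49/10 + 150 = 1549/10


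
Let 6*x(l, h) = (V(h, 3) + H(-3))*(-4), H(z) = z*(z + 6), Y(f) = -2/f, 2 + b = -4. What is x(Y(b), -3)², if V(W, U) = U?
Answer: 16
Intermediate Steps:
b = -6 (b = -2 - 4 = -6)
H(z) = z*(6 + z)
x(l, h) = 4 (x(l, h) = ((3 - 3*(6 - 3))*(-4))/6 = ((3 - 3*3)*(-4))/6 = ((3 - 9)*(-4))/6 = (-6*(-4))/6 = (⅙)*24 = 4)
x(Y(b), -3)² = 4² = 16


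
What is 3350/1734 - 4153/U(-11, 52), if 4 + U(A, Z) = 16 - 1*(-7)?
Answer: -3568826/16473 ≈ -216.65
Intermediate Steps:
U(A, Z) = 19 (U(A, Z) = -4 + (16 - 1*(-7)) = -4 + (16 + 7) = -4 + 23 = 19)
3350/1734 - 4153/U(-11, 52) = 3350/1734 - 4153/19 = 3350*(1/1734) - 4153*1/19 = 1675/867 - 4153/19 = -3568826/16473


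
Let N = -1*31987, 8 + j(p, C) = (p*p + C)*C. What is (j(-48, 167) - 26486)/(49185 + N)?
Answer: 386163/17198 ≈ 22.454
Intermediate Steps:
j(p, C) = -8 + C*(C + p**2) (j(p, C) = -8 + (p*p + C)*C = -8 + (p**2 + C)*C = -8 + (C + p**2)*C = -8 + C*(C + p**2))
N = -31987
(j(-48, 167) - 26486)/(49185 + N) = ((-8 + 167**2 + 167*(-48)**2) - 26486)/(49185 - 31987) = ((-8 + 27889 + 167*2304) - 26486)/17198 = ((-8 + 27889 + 384768) - 26486)*(1/17198) = (412649 - 26486)*(1/17198) = 386163*(1/17198) = 386163/17198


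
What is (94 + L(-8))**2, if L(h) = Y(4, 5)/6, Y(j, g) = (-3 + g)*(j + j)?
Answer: 84100/9 ≈ 9344.4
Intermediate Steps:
Y(j, g) = 2*j*(-3 + g) (Y(j, g) = (-3 + g)*(2*j) = 2*j*(-3 + g))
L(h) = 8/3 (L(h) = (2*4*(-3 + 5))/6 = (2*4*2)*(1/6) = 16*(1/6) = 8/3)
(94 + L(-8))**2 = (94 + 8/3)**2 = (290/3)**2 = 84100/9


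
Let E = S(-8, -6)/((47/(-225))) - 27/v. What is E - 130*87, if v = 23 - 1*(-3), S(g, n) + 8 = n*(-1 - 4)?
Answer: -13950789/1222 ≈ -11416.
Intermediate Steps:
S(g, n) = -8 - 5*n (S(g, n) = -8 + n*(-1 - 4) = -8 + n*(-5) = -8 - 5*n)
v = 26 (v = 23 + 3 = 26)
E = -129969/1222 (E = (-8 - 5*(-6))/((47/(-225))) - 27/26 = (-8 + 30)/((47*(-1/225))) - 27*1/26 = 22/(-47/225) - 27/26 = 22*(-225/47) - 27/26 = -4950/47 - 27/26 = -129969/1222 ≈ -106.36)
E - 130*87 = -129969/1222 - 130*87 = -129969/1222 - 11310 = -13950789/1222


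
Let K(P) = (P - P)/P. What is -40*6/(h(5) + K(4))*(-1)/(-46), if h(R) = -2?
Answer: 60/23 ≈ 2.6087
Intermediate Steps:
K(P) = 0 (K(P) = 0/P = 0)
-40*6/(h(5) + K(4))*(-1)/(-46) = -40*6/(-2 + 0)*(-1)/(-46) = -40*6/(-2)*(-1)*(-1/46) = -40*(-½*6)*(-1)*(-1/46) = -(-120)*(-1)*(-1/46) = -40*3*(-1/46) = -120*(-1/46) = 60/23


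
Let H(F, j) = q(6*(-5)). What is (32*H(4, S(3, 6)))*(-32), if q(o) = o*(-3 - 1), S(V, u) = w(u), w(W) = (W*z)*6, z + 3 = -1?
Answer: -122880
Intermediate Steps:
z = -4 (z = -3 - 1 = -4)
w(W) = -24*W (w(W) = (W*(-4))*6 = -4*W*6 = -24*W)
S(V, u) = -24*u
q(o) = -4*o (q(o) = o*(-4) = -4*o)
H(F, j) = 120 (H(F, j) = -24*(-5) = -4*(-30) = 120)
(32*H(4, S(3, 6)))*(-32) = (32*120)*(-32) = 3840*(-32) = -122880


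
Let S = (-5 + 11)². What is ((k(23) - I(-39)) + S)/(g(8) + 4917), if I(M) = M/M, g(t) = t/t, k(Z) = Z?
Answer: 29/2459 ≈ 0.011793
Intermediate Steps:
g(t) = 1
I(M) = 1
S = 36 (S = 6² = 36)
((k(23) - I(-39)) + S)/(g(8) + 4917) = ((23 - 1*1) + 36)/(1 + 4917) = ((23 - 1) + 36)/4918 = (22 + 36)*(1/4918) = 58*(1/4918) = 29/2459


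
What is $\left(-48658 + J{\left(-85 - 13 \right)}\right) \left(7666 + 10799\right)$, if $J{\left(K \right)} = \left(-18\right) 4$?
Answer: $-899799450$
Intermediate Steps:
$J{\left(K \right)} = -72$
$\left(-48658 + J{\left(-85 - 13 \right)}\right) \left(7666 + 10799\right) = \left(-48658 - 72\right) \left(7666 + 10799\right) = \left(-48730\right) 18465 = -899799450$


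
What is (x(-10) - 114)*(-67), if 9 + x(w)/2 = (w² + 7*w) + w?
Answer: 6164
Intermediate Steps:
x(w) = -18 + 2*w² + 16*w (x(w) = -18 + 2*((w² + 7*w) + w) = -18 + 2*(w² + 8*w) = -18 + (2*w² + 16*w) = -18 + 2*w² + 16*w)
(x(-10) - 114)*(-67) = ((-18 + 2*(-10)² + 16*(-10)) - 114)*(-67) = ((-18 + 2*100 - 160) - 114)*(-67) = ((-18 + 200 - 160) - 114)*(-67) = (22 - 114)*(-67) = -92*(-67) = 6164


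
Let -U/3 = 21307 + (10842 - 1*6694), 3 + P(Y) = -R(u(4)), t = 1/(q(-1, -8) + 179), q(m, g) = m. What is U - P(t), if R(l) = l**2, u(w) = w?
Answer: -76346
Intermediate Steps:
t = 1/178 (t = 1/(-1 + 179) = 1/178 ≈ 0.0056180)
P(Y) = -19 (P(Y) = -3 - 1*4**2 = -3 - 1*16 = -3 - 16 = -19)
U = -76365 (U = -3*(21307 + (10842 - 1*6694)) = -3*(21307 + (10842 - 6694)) = -3*(21307 + 4148) = -3*25455 = -76365)
U - P(t) = -76365 - 1*(-19) = -76365 + 19 = -76346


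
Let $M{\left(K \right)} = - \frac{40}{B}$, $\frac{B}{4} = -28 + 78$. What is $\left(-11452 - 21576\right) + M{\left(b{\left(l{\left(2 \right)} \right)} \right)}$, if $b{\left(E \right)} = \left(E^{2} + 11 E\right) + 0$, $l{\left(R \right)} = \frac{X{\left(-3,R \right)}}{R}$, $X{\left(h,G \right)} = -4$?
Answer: $- \frac{165141}{5} \approx -33028.0$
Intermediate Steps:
$l{\left(R \right)} = - \frac{4}{R}$
$B = 200$ ($B = 4 \left(-28 + 78\right) = 4 \cdot 50 = 200$)
$b{\left(E \right)} = E^{2} + 11 E$
$M{\left(K \right)} = - \frac{1}{5}$ ($M{\left(K \right)} = - \frac{40}{200} = \left(-40\right) \frac{1}{200} = - \frac{1}{5}$)
$\left(-11452 - 21576\right) + M{\left(b{\left(l{\left(2 \right)} \right)} \right)} = \left(-11452 - 21576\right) - \frac{1}{5} = -33028 - \frac{1}{5} = - \frac{165141}{5}$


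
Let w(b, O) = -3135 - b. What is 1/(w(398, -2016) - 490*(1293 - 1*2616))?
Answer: 1/644737 ≈ 1.5510e-6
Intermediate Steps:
1/(w(398, -2016) - 490*(1293 - 1*2616)) = 1/((-3135 - 1*398) - 490*(1293 - 1*2616)) = 1/((-3135 - 398) - 490*(1293 - 2616)) = 1/(-3533 - 490*(-1323)) = 1/(-3533 + 648270) = 1/644737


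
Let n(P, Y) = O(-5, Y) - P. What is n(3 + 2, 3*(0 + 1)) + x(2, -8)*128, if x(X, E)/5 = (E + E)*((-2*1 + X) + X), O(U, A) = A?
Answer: -20482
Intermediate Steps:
x(X, E) = 10*E*(-2 + 2*X) (x(X, E) = 5*((E + E)*((-2*1 + X) + X)) = 5*((2*E)*((-2 + X) + X)) = 5*((2*E)*(-2 + 2*X)) = 5*(2*E*(-2 + 2*X)) = 10*E*(-2 + 2*X))
n(P, Y) = Y - P
n(3 + 2, 3*(0 + 1)) + x(2, -8)*128 = (3*(0 + 1) - (3 + 2)) + (20*(-8)*(-1 + 2))*128 = (3*1 - 1*5) + (20*(-8)*1)*128 = (3 - 5) - 160*128 = -2 - 20480 = -20482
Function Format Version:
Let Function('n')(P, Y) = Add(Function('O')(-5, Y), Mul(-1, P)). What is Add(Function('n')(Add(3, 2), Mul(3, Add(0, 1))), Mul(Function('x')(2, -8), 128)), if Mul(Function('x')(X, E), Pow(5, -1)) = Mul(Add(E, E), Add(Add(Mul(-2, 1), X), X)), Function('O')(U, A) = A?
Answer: -20482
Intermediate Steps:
Function('x')(X, E) = Mul(10, E, Add(-2, Mul(2, X))) (Function('x')(X, E) = Mul(5, Mul(Add(E, E), Add(Add(Mul(-2, 1), X), X))) = Mul(5, Mul(Mul(2, E), Add(Add(-2, X), X))) = Mul(5, Mul(Mul(2, E), Add(-2, Mul(2, X)))) = Mul(5, Mul(2, E, Add(-2, Mul(2, X)))) = Mul(10, E, Add(-2, Mul(2, X))))
Function('n')(P, Y) = Add(Y, Mul(-1, P))
Add(Function('n')(Add(3, 2), Mul(3, Add(0, 1))), Mul(Function('x')(2, -8), 128)) = Add(Add(Mul(3, Add(0, 1)), Mul(-1, Add(3, 2))), Mul(Mul(20, -8, Add(-1, 2)), 128)) = Add(Add(Mul(3, 1), Mul(-1, 5)), Mul(Mul(20, -8, 1), 128)) = Add(Add(3, -5), Mul(-160, 128)) = Add(-2, -20480) = -20482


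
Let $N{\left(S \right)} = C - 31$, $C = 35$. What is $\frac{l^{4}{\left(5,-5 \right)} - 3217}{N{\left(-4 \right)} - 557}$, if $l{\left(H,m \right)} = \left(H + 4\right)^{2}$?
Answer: $- \frac{6149072}{79} \approx -77836.0$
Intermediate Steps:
$l{\left(H,m \right)} = \left(4 + H\right)^{2}$
$N{\left(S \right)} = 4$ ($N{\left(S \right)} = 35 - 31 = 4$)
$\frac{l^{4}{\left(5,-5 \right)} - 3217}{N{\left(-4 \right)} - 557} = \frac{\left(\left(4 + 5\right)^{2}\right)^{4} - 3217}{4 - 557} = \frac{\left(9^{2}\right)^{4} - 3217}{-553} = \left(81^{4} - 3217\right) \left(- \frac{1}{553}\right) = \left(43046721 - 3217\right) \left(- \frac{1}{553}\right) = 43043504 \left(- \frac{1}{553}\right) = - \frac{6149072}{79}$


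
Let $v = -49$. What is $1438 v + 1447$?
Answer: $-69015$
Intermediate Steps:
$1438 v + 1447 = 1438 \left(-49\right) + 1447 = -70462 + 1447 = -69015$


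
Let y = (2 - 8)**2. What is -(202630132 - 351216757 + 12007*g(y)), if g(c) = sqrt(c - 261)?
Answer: 148586625 - 180105*I ≈ 1.4859e+8 - 1.8011e+5*I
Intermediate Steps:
y = 36 (y = (-6)**2 = 36)
g(c) = sqrt(-261 + c)
-(202630132 - 351216757 + 12007*g(y)) = -(202630132 - 351216757 + 12007*sqrt(-261 + 36)) = -(-148586625 + 180105*I) = -12007*(-12375 + 15*I) = 148586625 - 180105*I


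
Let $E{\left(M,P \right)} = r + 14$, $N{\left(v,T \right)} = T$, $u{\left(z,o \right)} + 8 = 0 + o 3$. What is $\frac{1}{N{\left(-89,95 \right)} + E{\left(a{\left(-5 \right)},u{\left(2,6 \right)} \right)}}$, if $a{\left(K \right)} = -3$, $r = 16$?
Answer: $\frac{1}{125} \approx 0.008$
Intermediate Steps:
$u{\left(z,o \right)} = -8 + 3 o$ ($u{\left(z,o \right)} = -8 + \left(0 + o 3\right) = -8 + \left(0 + 3 o\right) = -8 + 3 o$)
$E{\left(M,P \right)} = 30$ ($E{\left(M,P \right)} = 16 + 14 = 30$)
$\frac{1}{N{\left(-89,95 \right)} + E{\left(a{\left(-5 \right)},u{\left(2,6 \right)} \right)}} = \frac{1}{95 + 30} = \frac{1}{125}$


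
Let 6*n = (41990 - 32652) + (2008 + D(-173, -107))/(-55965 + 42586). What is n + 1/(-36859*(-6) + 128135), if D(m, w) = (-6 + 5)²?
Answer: 43637056623151/28038825186 ≈ 1556.3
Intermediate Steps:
D(m, w) = 1 (D(m, w) = (-1)² = 1)
n = 124931093/80274 (n = ((41990 - 32652) + (2008 + 1)/(-55965 + 42586))/6 = (9338 + 2009/(-13379))/6 = (9338 + 2009*(-1/13379))/6 = (9338 - 2009/13379)/6 = (⅙)*(124931093/13379) = 124931093/80274 ≈ 1556.3)
n + 1/(-36859*(-6) + 128135) = 124931093/80274 + 1/(-36859*(-6) + 128135) = 124931093/80274 + 1/(221154 + 128135) = 124931093/80274 + 1/349289 = 43637056623151/28038825186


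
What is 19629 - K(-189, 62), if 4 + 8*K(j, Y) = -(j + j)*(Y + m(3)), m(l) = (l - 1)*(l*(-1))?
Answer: 33967/2 ≈ 16984.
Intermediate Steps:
m(l) = -l*(-1 + l) (m(l) = (-1 + l)*(-l) = -l*(-1 + l))
K(j, Y) = -1/2 - j*(-6 + Y)/4 (K(j, Y) = -1/2 + (-(j + j)*(Y + 3*(1 - 1*3)))/8 = -1/2 + (-2*j*(Y + 3*(1 - 3)))/8 = -1/2 + (-2*j*(Y + 3*(-2)))/8 = -1/2 + (-2*j*(Y - 6))/8 = -1/2 + (-2*j*(-6 + Y))/8 = -1/2 - j*(-6 + Y)/4)
19629 - K(-189, 62) = 19629 - (-1/2 + (3/2)*(-189) - 1/4*62*(-189)) = 19629 - (-1/2 - 567/2 + 5859/2) = 19629 - 1*5291/2 = 19629 - 5291/2 = 33967/2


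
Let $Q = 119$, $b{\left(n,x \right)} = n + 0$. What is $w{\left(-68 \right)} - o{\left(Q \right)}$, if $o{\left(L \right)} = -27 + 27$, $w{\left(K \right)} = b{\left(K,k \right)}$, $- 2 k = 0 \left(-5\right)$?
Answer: $-68$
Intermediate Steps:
$k = 0$ ($k = - \frac{0 \left(-5\right)}{2} = \left(- \frac{1}{2}\right) 0 = 0$)
$b{\left(n,x \right)} = n$
$w{\left(K \right)} = K$
$o{\left(L \right)} = 0$
$w{\left(-68 \right)} - o{\left(Q \right)} = -68 - 0 = -68 + 0 = -68$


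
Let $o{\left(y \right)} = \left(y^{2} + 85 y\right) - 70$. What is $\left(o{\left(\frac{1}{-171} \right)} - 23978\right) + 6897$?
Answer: $- \frac{501526925}{29241} \approx -17152.0$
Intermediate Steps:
$o{\left(y \right)} = -70 + y^{2} + 85 y$
$\left(o{\left(\frac{1}{-171} \right)} - 23978\right) + 6897 = \left(\left(-70 + \left(\frac{1}{-171}\right)^{2} + \frac{85}{-171}\right) - 23978\right) + 6897 = \left(\left(-70 + \left(- \frac{1}{171}\right)^{2} + 85 \left(- \frac{1}{171}\right)\right) - 23978\right) + 6897 = \left(\left(-70 + \frac{1}{29241} - \frac{85}{171}\right) - 23978\right) + 6897 = \left(- \frac{2061404}{29241} - 23978\right) + 6897 = - \frac{703202102}{29241} + 6897 = - \frac{501526925}{29241}$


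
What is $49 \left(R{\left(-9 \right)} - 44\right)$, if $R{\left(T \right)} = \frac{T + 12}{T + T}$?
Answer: $- \frac{12985}{6} \approx -2164.2$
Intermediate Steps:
$R{\left(T \right)} = \frac{12 + T}{2 T}$
$49 \left(R{\left(-9 \right)} - 44\right) = 49 \left(\frac{12 - 9}{2 \left(-9\right)} - 44\right) = 49 \left(\frac{1}{2} \left(- \frac{1}{9}\right) 3 - 44\right) = 49 \left(- \frac{1}{6} - 44\right) = 49 \left(- \frac{265}{6}\right) = - \frac{12985}{6}$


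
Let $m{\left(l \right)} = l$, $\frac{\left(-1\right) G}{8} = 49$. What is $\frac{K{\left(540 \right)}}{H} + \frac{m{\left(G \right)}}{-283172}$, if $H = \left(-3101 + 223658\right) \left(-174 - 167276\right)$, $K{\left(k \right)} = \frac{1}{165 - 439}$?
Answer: $\frac{991705304712593}{716385649301091300} \approx 0.0013843$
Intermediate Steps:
$G = -392$ ($G = \left(-8\right) 49 = -392$)
$K{\left(k \right)} = - \frac{1}{274}$ ($K{\left(k \right)} = \frac{1}{-274} = - \frac{1}{274}$)
$H = -36932269650$ ($H = 220557 \left(-167450\right) = -36932269650$)
$\frac{K{\left(540 \right)}}{H} + \frac{m{\left(G \right)}}{-283172} = - \frac{1}{274 \left(-36932269650\right)} - \frac{392}{-283172} = \left(- \frac{1}{274}\right) \left(- \frac{1}{36932269650}\right) - - \frac{98}{70793} = \frac{1}{10119441884100} + \frac{98}{70793} = \frac{991705304712593}{716385649301091300}$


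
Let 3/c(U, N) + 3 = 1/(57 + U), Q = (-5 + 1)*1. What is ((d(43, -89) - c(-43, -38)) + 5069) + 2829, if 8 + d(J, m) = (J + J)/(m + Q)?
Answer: 30084950/3813 ≈ 7890.1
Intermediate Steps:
Q = -4 (Q = -4*1 = -4)
c(U, N) = 3/(-3 + 1/(57 + U))
d(J, m) = -8 + 2*J/(-4 + m) (d(J, m) = -8 + (J + J)/(m - 4) = -8 + (2*J)/(-4 + m) = -8 + 2*J/(-4 + m))
((d(43, -89) - c(-43, -38)) + 5069) + 2829 = ((2*(16 + 43 - 4*(-89))/(-4 - 89) - 3*(-57 - 1*(-43))/(170 + 3*(-43))) + 5069) + 2829 = ((2*(16 + 43 + 356)/(-93) - 3*(-57 + 43)/(170 - 129)) + 5069) + 2829 = ((2*(-1/93)*415 - 3*(-14)/41) + 5069) + 2829 = ((-830/93 - 3*(-14)/41) + 5069) + 2829 = ((-830/93 - 1*(-42/41)) + 5069) + 2829 = ((-830/93 + 42/41) + 5069) + 2829 = (-30124/3813 + 5069) + 2829 = 19297973/3813 + 2829 = 30084950/3813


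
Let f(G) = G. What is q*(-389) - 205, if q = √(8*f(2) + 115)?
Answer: -205 - 389*√131 ≈ -4657.3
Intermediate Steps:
q = √131 (q = √(8*2 + 115) = √(16 + 115) = √131 ≈ 11.446)
q*(-389) - 205 = √131*(-389) - 205 = -389*√131 - 205 = -205 - 389*√131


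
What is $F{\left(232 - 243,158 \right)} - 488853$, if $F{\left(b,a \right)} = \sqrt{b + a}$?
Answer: $-488853 + 7 \sqrt{3} \approx -4.8884 \cdot 10^{5}$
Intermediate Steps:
$F{\left(b,a \right)} = \sqrt{a + b}$
$F{\left(232 - 243,158 \right)} - 488853 = \sqrt{158 + \left(232 - 243\right)} - 488853 = \sqrt{158 - 11} - 488853 = \sqrt{147} - 488853 = 7 \sqrt{3} - 488853 = -488853 + 7 \sqrt{3}$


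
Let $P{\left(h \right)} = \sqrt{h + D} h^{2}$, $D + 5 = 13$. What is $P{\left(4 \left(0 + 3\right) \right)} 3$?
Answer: $864 \sqrt{5} \approx 1932.0$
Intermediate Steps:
$D = 8$ ($D = -5 + 13 = 8$)
$P{\left(h \right)} = h^{2} \sqrt{8 + h}$ ($P{\left(h \right)} = \sqrt{h + 8} h^{2} = \sqrt{8 + h} h^{2} = h^{2} \sqrt{8 + h}$)
$P{\left(4 \left(0 + 3\right) \right)} 3 = \left(4 \left(0 + 3\right)\right)^{2} \sqrt{8 + 4 \left(0 + 3\right)} 3 = \left(4 \cdot 3\right)^{2} \sqrt{8 + 4 \cdot 3} \cdot 3 = 12^{2} \sqrt{8 + 12} \cdot 3 = 144 \sqrt{20} \cdot 3 = 144 \cdot 2 \sqrt{5} \cdot 3 = 288 \sqrt{5} \cdot 3 = 864 \sqrt{5}$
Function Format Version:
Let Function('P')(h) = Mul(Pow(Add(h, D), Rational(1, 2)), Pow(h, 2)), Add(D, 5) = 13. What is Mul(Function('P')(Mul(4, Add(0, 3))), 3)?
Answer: Mul(864, Pow(5, Rational(1, 2))) ≈ 1932.0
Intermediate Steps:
D = 8 (D = Add(-5, 13) = 8)
Function('P')(h) = Mul(Pow(h, 2), Pow(Add(8, h), Rational(1, 2))) (Function('P')(h) = Mul(Pow(Add(h, 8), Rational(1, 2)), Pow(h, 2)) = Mul(Pow(Add(8, h), Rational(1, 2)), Pow(h, 2)) = Mul(Pow(h, 2), Pow(Add(8, h), Rational(1, 2))))
Mul(Function('P')(Mul(4, Add(0, 3))), 3) = Mul(Mul(Pow(Mul(4, Add(0, 3)), 2), Pow(Add(8, Mul(4, Add(0, 3))), Rational(1, 2))), 3) = Mul(Mul(Pow(Mul(4, 3), 2), Pow(Add(8, Mul(4, 3)), Rational(1, 2))), 3) = Mul(Mul(Pow(12, 2), Pow(Add(8, 12), Rational(1, 2))), 3) = Mul(Mul(144, Pow(20, Rational(1, 2))), 3) = Mul(Mul(144, Mul(2, Pow(5, Rational(1, 2)))), 3) = Mul(Mul(288, Pow(5, Rational(1, 2))), 3) = Mul(864, Pow(5, Rational(1, 2)))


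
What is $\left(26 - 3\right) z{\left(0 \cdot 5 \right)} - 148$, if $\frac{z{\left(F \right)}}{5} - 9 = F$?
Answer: $887$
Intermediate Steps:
$z{\left(F \right)} = 45 + 5 F$
$\left(26 - 3\right) z{\left(0 \cdot 5 \right)} - 148 = \left(26 - 3\right) \left(45 + 5 \cdot 0 \cdot 5\right) - 148 = 23 \left(45 + 5 \cdot 0\right) - 148 = 23 \left(45 + 0\right) - 148 = 23 \cdot 45 - 148 = 1035 - 148 = 887$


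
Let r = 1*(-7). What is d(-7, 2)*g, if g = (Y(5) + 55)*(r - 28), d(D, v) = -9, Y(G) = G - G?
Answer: 17325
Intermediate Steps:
Y(G) = 0
r = -7
g = -1925 (g = (0 + 55)*(-7 - 28) = 55*(-35) = -1925)
d(-7, 2)*g = -9*(-1925) = 17325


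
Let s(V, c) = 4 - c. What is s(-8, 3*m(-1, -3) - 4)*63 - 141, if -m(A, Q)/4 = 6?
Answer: 4899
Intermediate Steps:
m(A, Q) = -24 (m(A, Q) = -4*6 = -24)
s(-8, 3*m(-1, -3) - 4)*63 - 141 = (4 - (3*(-24) - 4))*63 - 141 = (4 - (-72 - 4))*63 - 141 = (4 - 1*(-76))*63 - 141 = (4 + 76)*63 - 141 = 80*63 - 141 = 5040 - 141 = 4899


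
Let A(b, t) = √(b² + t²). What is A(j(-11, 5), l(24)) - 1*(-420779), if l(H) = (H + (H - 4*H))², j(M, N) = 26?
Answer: 420779 + 2*√1327273 ≈ 4.2308e+5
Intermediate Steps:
l(H) = 4*H² (l(H) = (H - 3*H)² = (-2*H)² = 4*H²)
A(j(-11, 5), l(24)) - 1*(-420779) = √(26² + (4*24²)²) - 1*(-420779) = √(676 + (4*576)²) + 420779 = √(676 + 2304²) + 420779 = √(676 + 5308416) + 420779 = √5309092 + 420779 = 2*√1327273 + 420779 = 420779 + 2*√1327273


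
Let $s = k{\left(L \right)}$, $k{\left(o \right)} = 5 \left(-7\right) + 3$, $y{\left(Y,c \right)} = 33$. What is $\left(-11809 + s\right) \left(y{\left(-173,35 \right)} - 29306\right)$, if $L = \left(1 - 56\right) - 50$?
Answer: $346621593$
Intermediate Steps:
$L = -105$ ($L = -55 - 50 = -105$)
$k{\left(o \right)} = -32$ ($k{\left(o \right)} = -35 + 3 = -32$)
$s = -32$
$\left(-11809 + s\right) \left(y{\left(-173,35 \right)} - 29306\right) = \left(-11809 - 32\right) \left(33 - 29306\right) = \left(-11841\right) \left(-29273\right) = 346621593$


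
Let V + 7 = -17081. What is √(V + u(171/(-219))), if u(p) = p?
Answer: 9*I*√1124273/73 ≈ 130.72*I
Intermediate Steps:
V = -17088 (V = -7 - 17081 = -17088)
√(V + u(171/(-219))) = √(-17088 + 171/(-219)) = √(-17088 + 171*(-1/219)) = √(-17088 - 57/73) = √(-1247481/73) = 9*I*√1124273/73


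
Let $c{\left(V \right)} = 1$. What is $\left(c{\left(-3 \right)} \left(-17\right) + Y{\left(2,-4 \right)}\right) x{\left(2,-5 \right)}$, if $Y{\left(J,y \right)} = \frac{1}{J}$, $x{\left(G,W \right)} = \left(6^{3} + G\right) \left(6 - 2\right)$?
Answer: $-14388$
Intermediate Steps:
$x{\left(G,W \right)} = 864 + 4 G$ ($x{\left(G,W \right)} = \left(216 + G\right) 4 = 864 + 4 G$)
$\left(c{\left(-3 \right)} \left(-17\right) + Y{\left(2,-4 \right)}\right) x{\left(2,-5 \right)} = \left(1 \left(-17\right) + \frac{1}{2}\right) \left(864 + 4 \cdot 2\right) = \left(-17 + \frac{1}{2}\right) \left(864 + 8\right) = \left(- \frac{33}{2}\right) 872 = -14388$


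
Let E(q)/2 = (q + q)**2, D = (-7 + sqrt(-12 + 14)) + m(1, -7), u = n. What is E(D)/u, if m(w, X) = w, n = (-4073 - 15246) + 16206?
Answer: -304/3113 + 96*sqrt(2)/3113 ≈ -0.054043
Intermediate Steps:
n = -3113 (n = -19319 + 16206 = -3113)
u = -3113
D = -6 + sqrt(2) (D = (-7 + sqrt(-12 + 14)) + 1 = (-7 + sqrt(2)) + 1 = -6 + sqrt(2) ≈ -4.5858)
E(q) = 8*q**2 (E(q) = 2*(q + q)**2 = 2*(2*q)**2 = 2*(4*q**2) = 8*q**2)
E(D)/u = (8*(-6 + sqrt(2))**2)/(-3113) = (8*(-6 + sqrt(2))**2)*(-1/3113) = -8*(-6 + sqrt(2))**2/3113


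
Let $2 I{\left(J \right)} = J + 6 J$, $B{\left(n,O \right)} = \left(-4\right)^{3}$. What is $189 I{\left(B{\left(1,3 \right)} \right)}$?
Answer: $-42336$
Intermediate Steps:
$B{\left(n,O \right)} = -64$
$I{\left(J \right)} = \frac{7 J}{2}$ ($I{\left(J \right)} = \frac{J + 6 J}{2} = \frac{7 J}{2}$)
$189 I{\left(B{\left(1,3 \right)} \right)} = 189 \cdot \frac{7}{2} \left(-64\right) = 189 \left(-224\right) = -42336$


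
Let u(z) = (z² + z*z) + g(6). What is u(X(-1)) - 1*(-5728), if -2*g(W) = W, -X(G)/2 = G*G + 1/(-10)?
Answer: 143287/25 ≈ 5731.5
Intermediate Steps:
X(G) = ⅕ - 2*G² (X(G) = -2*(G*G + 1/(-10)) = -2*(G² - ⅒) = -2*(-⅒ + G²) = ⅕ - 2*G²)
g(W) = -W/2
u(z) = -3 + 2*z² (u(z) = (z² + z*z) - ½*6 = (z² + z²) - 3 = 2*z² - 3 = -3 + 2*z²)
u(X(-1)) - 1*(-5728) = (-3 + 2*(⅕ - 2*(-1)²)²) - 1*(-5728) = (-3 + 2*(⅕ - 2*1)²) + 5728 = (-3 + 2*(⅕ - 2)²) + 5728 = (-3 + 2*(-9/5)²) + 5728 = (-3 + 2*(81/25)) + 5728 = (-3 + 162/25) + 5728 = 87/25 + 5728 = 143287/25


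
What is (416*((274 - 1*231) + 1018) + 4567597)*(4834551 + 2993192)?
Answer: 39208953337939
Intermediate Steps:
(416*((274 - 1*231) + 1018) + 4567597)*(4834551 + 2993192) = (416*((274 - 231) + 1018) + 4567597)*7827743 = (416*(43 + 1018) + 4567597)*7827743 = (416*1061 + 4567597)*7827743 = (441376 + 4567597)*7827743 = 5008973*7827743 = 39208953337939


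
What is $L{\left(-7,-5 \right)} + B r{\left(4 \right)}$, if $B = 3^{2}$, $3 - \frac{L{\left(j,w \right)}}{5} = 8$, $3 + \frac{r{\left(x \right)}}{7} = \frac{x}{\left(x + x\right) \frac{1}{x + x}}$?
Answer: $38$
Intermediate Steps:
$r{\left(x \right)} = -21 + 7 x$ ($r{\left(x \right)} = -21 + 7 \frac{x}{\left(x + x\right) \frac{1}{x + x}} = -21 + 7 \frac{x}{2 x \frac{1}{2 x}} = -21 + 7 \frac{x}{1} = -21 + 7 x 1 = -21 + 7 x$)
$L{\left(j,w \right)} = -25$ ($L{\left(j,w \right)} = 15 - 40 = -25$)
$B = 9$
$L{\left(-7,-5 \right)} + B r{\left(4 \right)} = -25 + 9 \left(-21 + 7 \cdot 4\right) = -25 + 9 \left(-21 + 28\right) = -25 + 9 \cdot 7 = -25 + 63 = 38$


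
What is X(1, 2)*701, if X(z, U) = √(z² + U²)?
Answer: 701*√5 ≈ 1567.5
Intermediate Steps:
X(z, U) = √(U² + z²)
X(1, 2)*701 = √(2² + 1²)*701 = √(4 + 1)*701 = √5*701 = 701*√5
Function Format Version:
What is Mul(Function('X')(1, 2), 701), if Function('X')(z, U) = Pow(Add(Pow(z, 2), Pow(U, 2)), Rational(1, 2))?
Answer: Mul(701, Pow(5, Rational(1, 2))) ≈ 1567.5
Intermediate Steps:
Function('X')(z, U) = Pow(Add(Pow(U, 2), Pow(z, 2)), Rational(1, 2))
Mul(Function('X')(1, 2), 701) = Mul(Pow(Add(Pow(2, 2), Pow(1, 2)), Rational(1, 2)), 701) = Mul(Pow(Add(4, 1), Rational(1, 2)), 701) = Mul(Pow(5, Rational(1, 2)), 701) = Mul(701, Pow(5, Rational(1, 2)))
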